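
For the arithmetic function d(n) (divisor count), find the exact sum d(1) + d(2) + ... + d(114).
Σ_{n ≤ 114} d(n) = 562

Compute d(n) for each 1 ≤ n ≤ 114: d(1) = 1, d(2) = 2, d(3) = 2, d(4) = 3, d(5) = 2, d(6) = 4, d(7) = 2, d(8) = 4, d(9) = 3, d(10) = 4, d(11) = 2, d(12) = 6, d(13) = 2, d(14) = 4, d(15) = 4, d(16) = 5, d(17) = 2, d(18) = 6, d(19) = 2, d(20) = 6, d(21) = 4, d(22) = 4, d(23) = 2, d(24) = 8, d(25) = 3, d(26) = 4, d(27) = 4, d(28) = 6, d(29) = 2, d(30) = 8, d(31) = 2, d(32) = 6, d(33) = 4, d(34) = 4, d(35) = 4, d(36) = 9, d(37) = 2, d(38) = 4, d(39) = 4, d(40) = 8, d(41) = 2, d(42) = 8, d(43) = 2, d(44) = 6, d(45) = 6, d(46) = 4, d(47) = 2, d(48) = 10, d(49) = 3, d(50) = 6, d(51) = 4, d(52) = 6, d(53) = 2, d(54) = 8, d(55) = 4, d(56) = 8, d(57) = 4, d(58) = 4, d(59) = 2, d(60) = 12, d(61) = 2, d(62) = 4, d(63) = 6, d(64) = 7, d(65) = 4, d(66) = 8, d(67) = 2, d(68) = 6, d(69) = 4, d(70) = 8, d(71) = 2, d(72) = 12, d(73) = 2, d(74) = 4, d(75) = 6, d(76) = 6, d(77) = 4, d(78) = 8, d(79) = 2, d(80) = 10, d(81) = 5, d(82) = 4, d(83) = 2, d(84) = 12, d(85) = 4, d(86) = 4, d(87) = 4, d(88) = 8, d(89) = 2, d(90) = 12, d(91) = 4, d(92) = 6, d(93) = 4, d(94) = 4, d(95) = 4, d(96) = 12, d(97) = 2, d(98) = 6, d(99) = 6, d(100) = 9, d(101) = 2, d(102) = 8, d(103) = 2, d(104) = 8, d(105) = 8, d(106) = 4, d(107) = 2, d(108) = 12, d(109) = 2, d(110) = 8, d(111) = 4, d(112) = 10, d(113) = 2, d(114) = 8. Summing all 114 values: 562. (Dirichlet's divisor formula: Σ_{n ≤ x} d(n) = x ln(x) + (2γ − 1) x + O(√x). For x = 114, the asymptotic estimate is ≈ 557.53.)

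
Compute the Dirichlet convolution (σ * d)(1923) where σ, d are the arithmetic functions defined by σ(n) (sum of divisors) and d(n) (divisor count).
(σ * d)(1923) = 3864

Divisors of 1923: [1, 3, 641, 1923]. For each d | 1923:
  d = 1: σ(1) · d(1923/1) = 1 · 4 = 4
  d = 3: σ(3) · d(1923/3) = 4 · 2 = 8
  d = 641: σ(641) · d(1923/641) = 642 · 2 = 1284
  d = 1923: σ(1923) · d(1923/1923) = 2568 · 1 = 2568
Summing: (σ * d)(1923) = 4 + 8 + 1284 + 2568 = 3864.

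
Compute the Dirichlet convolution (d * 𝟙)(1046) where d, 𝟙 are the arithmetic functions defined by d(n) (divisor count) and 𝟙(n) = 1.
(d * 𝟙)(1046) = 9

Divisors of 1046: [1, 2, 523, 1046]. For each d | 1046:
  d = 1: d(1) · 𝟙(1046/1) = 1 · 1 = 1
  d = 2: d(2) · 𝟙(1046/2) = 2 · 1 = 2
  d = 523: d(523) · 𝟙(1046/523) = 2 · 1 = 2
  d = 1046: d(1046) · 𝟙(1046/1046) = 4 · 1 = 4
Summing: (d * 𝟙)(1046) = 1 + 2 + 2 + 4 = 9.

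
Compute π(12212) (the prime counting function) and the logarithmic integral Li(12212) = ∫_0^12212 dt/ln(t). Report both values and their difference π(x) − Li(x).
π(12212) = 1460;  Li(12212) ≈ 1483.65;  π(x) − Li(x) ≈ -23.65.

Direct count of primes ≤ 12212 gives π(12212) = 1460. Numerical evaluation of the logarithmic integral gives Li(12212) ≈ 1483.65. The difference π(x) − Li(x) ≈ -23.65 is typically negative for small/moderate x (Li(x) overestimates), though Littlewood's theorem shows this sign changes infinitely often.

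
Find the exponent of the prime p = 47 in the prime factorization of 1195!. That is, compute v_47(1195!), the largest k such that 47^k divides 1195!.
v_47(1195!) = 25

Legendre's formula: v_p(n!) = Σ_{k ≥ 1} ⌊n / p^k⌋. For p = 47, n = 1195, the terms are:
  ⌊1195/47^1⌋ = ⌊1195/47⌋ = 25
(the next term ⌊1195/47^2⌋ = 0, terminating the sum). Summing: v_47(1195!) = 25 = 25.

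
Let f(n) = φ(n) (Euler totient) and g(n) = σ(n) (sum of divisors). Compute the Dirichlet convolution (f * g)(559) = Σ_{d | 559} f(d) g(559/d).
(φ * σ)(559) = 2236

Divisors of 559: [1, 13, 43, 559]. For each d | 559:
  d = 1: φ(1) · σ(559/1) = 1 · 616 = 616
  d = 13: φ(13) · σ(559/13) = 12 · 44 = 528
  d = 43: φ(43) · σ(559/43) = 42 · 14 = 588
  d = 559: φ(559) · σ(559/559) = 504 · 1 = 504
Summing: (φ * σ)(559) = 616 + 528 + 588 + 504 = 2236.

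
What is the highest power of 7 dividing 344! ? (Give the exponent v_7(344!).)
v_7(344!) = 57

Legendre's formula: v_p(n!) = Σ_{k ≥ 1} ⌊n / p^k⌋. For p = 7, n = 344, the terms are:
  ⌊344/7^1⌋ = ⌊344/7⌋ = 49
  ⌊344/7^2⌋ = ⌊344/49⌋ = 7
  ⌊344/7^3⌋ = ⌊344/343⌋ = 1
(the next term ⌊344/7^4⌋ = 0, terminating the sum). Summing: v_7(344!) = 49 + 7 + 1 = 57.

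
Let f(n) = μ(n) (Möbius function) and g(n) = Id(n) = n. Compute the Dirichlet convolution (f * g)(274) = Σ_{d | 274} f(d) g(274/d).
(μ * Id)(274) = 136

Divisors of 274: [1, 2, 137, 274]. For each d | 274:
  d = 1: μ(1) · Id(274/1) = 1 · 274 = 274
  d = 2: μ(2) · Id(274/2) = -1 · 137 = -137
  d = 137: μ(137) · Id(274/137) = -1 · 2 = -2
  d = 274: μ(274) · Id(274/274) = 1 · 1 = 1
Summing: (μ * Id)(274) = 274 + -137 + -2 + 1 = 136.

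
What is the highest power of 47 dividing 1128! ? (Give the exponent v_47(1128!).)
v_47(1128!) = 24

Legendre's formula: v_p(n!) = Σ_{k ≥ 1} ⌊n / p^k⌋. For p = 47, n = 1128, the terms are:
  ⌊1128/47^1⌋ = ⌊1128/47⌋ = 24
(the next term ⌊1128/47^2⌋ = 0, terminating the sum). Summing: v_47(1128!) = 24 = 24.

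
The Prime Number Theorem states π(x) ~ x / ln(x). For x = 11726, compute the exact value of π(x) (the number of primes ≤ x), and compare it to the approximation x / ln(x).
π(11726) = 1407;  x/ln(x) ≈ 1251.50;  relative error ≈ 11.05%.

Directly count primes up to 11726: π(11726) = 1407. The PNT approximation gives 11726/ln(11726) ≈ 11726/9.36956 ≈ 1251.50. Relative error (π(x) − x/ln(x)) / π(x) ≈ 11.05%; the approximation is known to undercount slightly (Li(x) is a better estimate).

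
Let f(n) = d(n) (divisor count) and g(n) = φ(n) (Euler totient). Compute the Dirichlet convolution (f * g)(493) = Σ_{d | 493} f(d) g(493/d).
(d * φ)(493) = 540

Divisors of 493: [1, 17, 29, 493]. For each d | 493:
  d = 1: d(1) · φ(493/1) = 1 · 448 = 448
  d = 17: d(17) · φ(493/17) = 2 · 28 = 56
  d = 29: d(29) · φ(493/29) = 2 · 16 = 32
  d = 493: d(493) · φ(493/493) = 4 · 1 = 4
Summing: (d * φ)(493) = 448 + 56 + 32 + 4 = 540.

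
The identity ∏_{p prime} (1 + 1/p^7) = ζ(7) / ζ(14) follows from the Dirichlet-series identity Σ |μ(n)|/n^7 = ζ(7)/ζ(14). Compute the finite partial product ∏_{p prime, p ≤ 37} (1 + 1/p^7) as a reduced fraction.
∏ = 228018297549409144061012751313154880100808796638571013381923478410878979964928/226144123234654878853445211850814351110881099376313221108562837934941141853125

The primes p ≤ 37 are [2, 3, 5, 7, 11, 13, 17, 19, 23, 29, 31, 37]. For each, (1 + 1/p^7) = (p^7 + 1)/p^7. Multiplying these fractions over p ∈ [2, 3, 5, 7, 11, 13, 17, 19, 23, 29, 31, 37] gives 228018297549409144061012751313154880100808796638571013381923478410878979964928/226144123234654878853445211850814351110881099376313221108562837934941141853125. (In the limit P → ∞ this tends to ζ(7)/ζ(14).)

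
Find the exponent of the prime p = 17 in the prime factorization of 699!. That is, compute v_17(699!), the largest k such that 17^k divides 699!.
v_17(699!) = 43

Legendre's formula: v_p(n!) = Σ_{k ≥ 1} ⌊n / p^k⌋. For p = 17, n = 699, the terms are:
  ⌊699/17^1⌋ = ⌊699/17⌋ = 41
  ⌊699/17^2⌋ = ⌊699/289⌋ = 2
(the next term ⌊699/17^3⌋ = 0, terminating the sum). Summing: v_17(699!) = 41 + 2 = 43.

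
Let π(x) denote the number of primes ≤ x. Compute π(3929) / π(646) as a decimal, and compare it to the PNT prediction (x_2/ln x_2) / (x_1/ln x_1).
π(3929)/π(646) = 545/117 ≈ 4.6581;  PNT prediction ≈ 4.7553.

π(646) = 117 and π(3929) = 545, so π(3929)/π(646) ≈ 4.6581. The PNT-predicted ratio is (3929/ln(3929)) / (646/ln(646)) ≈ 4.7553. The two agree to within a few percent, as expected.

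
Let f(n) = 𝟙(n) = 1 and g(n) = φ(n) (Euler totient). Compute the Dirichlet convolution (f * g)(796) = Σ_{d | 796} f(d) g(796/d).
(𝟙 * φ)(796) = 796

Divisors of 796: [1, 2, 4, 199, 398, 796]. For each d | 796:
  d = 1: 𝟙(1) · φ(796/1) = 1 · 396 = 396
  d = 2: 𝟙(2) · φ(796/2) = 1 · 198 = 198
  d = 4: 𝟙(4) · φ(796/4) = 1 · 198 = 198
  d = 199: 𝟙(199) · φ(796/199) = 1 · 2 = 2
  d = 398: 𝟙(398) · φ(796/398) = 1 · 1 = 1
  d = 796: 𝟙(796) · φ(796/796) = 1 · 1 = 1
Summing: (𝟙 * φ)(796) = 396 + 198 + 198 + 2 + 1 + 1 = 796.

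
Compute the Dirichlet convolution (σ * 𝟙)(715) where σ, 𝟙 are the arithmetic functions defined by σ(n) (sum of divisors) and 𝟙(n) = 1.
(σ * 𝟙)(715) = 1365

Divisors of 715: [1, 5, 11, 13, 55, 65, 143, 715]. For each d | 715:
  d = 1: σ(1) · 𝟙(715/1) = 1 · 1 = 1
  d = 5: σ(5) · 𝟙(715/5) = 6 · 1 = 6
  d = 11: σ(11) · 𝟙(715/11) = 12 · 1 = 12
  d = 13: σ(13) · 𝟙(715/13) = 14 · 1 = 14
  d = 55: σ(55) · 𝟙(715/55) = 72 · 1 = 72
  d = 65: σ(65) · 𝟙(715/65) = 84 · 1 = 84
  d = 143: σ(143) · 𝟙(715/143) = 168 · 1 = 168
  d = 715: σ(715) · 𝟙(715/715) = 1008 · 1 = 1008
Summing: (σ * 𝟙)(715) = 1 + 6 + 12 + 14 + 72 + 84 + 168 + 1008 = 1365.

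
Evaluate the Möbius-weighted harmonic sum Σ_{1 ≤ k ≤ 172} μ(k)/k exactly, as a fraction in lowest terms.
Σ μ(k)/k = 976794744883260874795165001864511964953389627727401386703595517/962947420735983927056946215901134429196419130606213075415963491270

Values of μ(k) for 1 ≤ k ≤ 172: μ(1) = 1, μ(2) = -1, μ(3) = -1, μ(5) = -1, μ(6) = 1, μ(7) = -1, μ(10) = 1, μ(11) = -1, μ(13) = -1, μ(14) = 1, μ(15) = 1, μ(17) = -1, μ(19) = -1, μ(21) = 1, μ(22) = 1, μ(23) = -1, μ(26) = 1, μ(29) = -1, μ(30) = -1, μ(31) = -1, μ(33) = 1, μ(34) = 1, μ(35) = 1, μ(37) = -1, μ(38) = 1, μ(39) = 1, μ(41) = -1, μ(42) = -1, μ(43) = -1, μ(46) = 1, μ(47) = -1, μ(51) = 1, μ(53) = -1, μ(55) = 1, μ(57) = 1, μ(58) = 1, μ(59) = -1, μ(61) = -1, μ(62) = 1, μ(65) = 1, μ(66) = -1, μ(67) = -1, μ(69) = 1, μ(70) = -1, μ(71) = -1, μ(73) = -1, μ(74) = 1, μ(77) = 1, μ(78) = -1, μ(79) = -1, μ(82) = 1, μ(83) = -1, μ(85) = 1, μ(86) = 1, μ(87) = 1, μ(89) = -1, μ(91) = 1, μ(93) = 1, μ(94) = 1, μ(95) = 1, μ(97) = -1, μ(101) = -1, μ(102) = -1, μ(103) = -1, μ(105) = -1, μ(106) = 1, μ(107) = -1, μ(109) = -1, μ(110) = -1, μ(111) = 1, μ(113) = -1, μ(114) = -1, μ(115) = 1, μ(118) = 1, μ(119) = 1, μ(122) = 1, μ(123) = 1, μ(127) = -1, μ(129) = 1, μ(130) = -1, μ(131) = -1, μ(133) = 1, μ(134) = 1, μ(137) = -1, μ(138) = -1, μ(139) = -1, μ(141) = 1, μ(142) = 1, μ(143) = 1, μ(145) = 1, μ(146) = 1, μ(149) = -1, μ(151) = -1, μ(154) = -1, μ(155) = 1, μ(157) = -1, μ(158) = 1, μ(159) = 1, μ(161) = 1, μ(163) = -1, μ(165) = -1, μ(166) = 1, μ(167) = -1, μ(170) = -1, with μ = 0 on non-squarefree integers. Summing μ(k)/k for k where μ(k) ≠ 0 gives 976794744883260874795165001864511964953389627727401386703595517/962947420735983927056946215901134429196419130606213075415963491270 ≈ 0.0010. (PNT ⟺ this sum → 0 as n → ∞.)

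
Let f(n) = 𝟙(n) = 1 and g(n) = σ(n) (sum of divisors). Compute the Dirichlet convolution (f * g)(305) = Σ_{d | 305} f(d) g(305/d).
(𝟙 * σ)(305) = 441

Divisors of 305: [1, 5, 61, 305]. For each d | 305:
  d = 1: 𝟙(1) · σ(305/1) = 1 · 372 = 372
  d = 5: 𝟙(5) · σ(305/5) = 1 · 62 = 62
  d = 61: 𝟙(61) · σ(305/61) = 1 · 6 = 6
  d = 305: 𝟙(305) · σ(305/305) = 1 · 1 = 1
Summing: (𝟙 * σ)(305) = 372 + 62 + 6 + 1 = 441.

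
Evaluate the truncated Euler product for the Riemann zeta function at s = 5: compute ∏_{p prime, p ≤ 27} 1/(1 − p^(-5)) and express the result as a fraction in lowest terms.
∏ = 582482264223124461788463317320875/561738592476112179351889397970176

The primes p ≤ 27 are [2, 3, 5, 7, 11, 13, 17, 19, 23]. For each prime, (1 − 1/p^5)^(-1) = p^5 / (p^5 − 1). The product is (1 − 1/2^5)^(-1), (1 − 1/3^5)^(-1), (1 − 1/5^5)^(-1), (1 − 1/7^5)^(-1), (1 − 1/11^5)^(-1), (1 − 1/13^5)^(-1), (1 − 1/17^5)^(-1), (1 − 1/19^5)^(-1), (1 − 1/23^5)^(-1) = ∏ p^5 / (p^5 − 1) = 582482264223124461788463317320875/561738592476112179351889397970176.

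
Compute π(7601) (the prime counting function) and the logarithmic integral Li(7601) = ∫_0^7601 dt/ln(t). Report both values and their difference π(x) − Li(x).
π(7601) = 965;  Li(7601) ≈ 981.89;  π(x) − Li(x) ≈ -16.89.

Direct count of primes ≤ 7601 gives π(7601) = 965. Numerical evaluation of the logarithmic integral gives Li(7601) ≈ 981.89. The difference π(x) − Li(x) ≈ -16.89 is typically negative for small/moderate x (Li(x) overestimates), though Littlewood's theorem shows this sign changes infinitely often.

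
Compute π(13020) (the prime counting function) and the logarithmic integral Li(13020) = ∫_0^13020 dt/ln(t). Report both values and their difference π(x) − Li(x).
π(13020) = 1551;  Li(13020) ≈ 1569.22;  π(x) − Li(x) ≈ -18.22.

Direct count of primes ≤ 13020 gives π(13020) = 1551. Numerical evaluation of the logarithmic integral gives Li(13020) ≈ 1569.22. The difference π(x) − Li(x) ≈ -18.22 is typically negative for small/moderate x (Li(x) overestimates), though Littlewood's theorem shows this sign changes infinitely often.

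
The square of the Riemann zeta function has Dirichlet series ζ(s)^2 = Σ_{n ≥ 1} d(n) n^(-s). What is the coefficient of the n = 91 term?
d(91) = 4

ζ(s)^2 = (Σ 1/m^s)(Σ 1/k^s). The coefficient of 1/n^s in the product is the number of ordered pairs (m, k) with mk = n, which equals d(n). For n = 91, divisors are [1, 7, 13, 91], so d(91) = 4.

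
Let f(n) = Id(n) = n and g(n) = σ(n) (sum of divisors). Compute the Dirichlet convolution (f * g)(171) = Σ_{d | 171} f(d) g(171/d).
(Id * σ)(171) = 1326

Divisors of 171: [1, 3, 9, 19, 57, 171]. For each d | 171:
  d = 1: Id(1) · σ(171/1) = 1 · 260 = 260
  d = 3: Id(3) · σ(171/3) = 3 · 80 = 240
  d = 9: Id(9) · σ(171/9) = 9 · 20 = 180
  d = 19: Id(19) · σ(171/19) = 19 · 13 = 247
  d = 57: Id(57) · σ(171/57) = 57 · 4 = 228
  d = 171: Id(171) · σ(171/171) = 171 · 1 = 171
Summing: (Id * σ)(171) = 260 + 240 + 180 + 247 + 228 + 171 = 1326.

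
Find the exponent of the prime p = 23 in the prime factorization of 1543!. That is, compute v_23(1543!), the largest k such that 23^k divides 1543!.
v_23(1543!) = 69

Legendre's formula: v_p(n!) = Σ_{k ≥ 1} ⌊n / p^k⌋. For p = 23, n = 1543, the terms are:
  ⌊1543/23^1⌋ = ⌊1543/23⌋ = 67
  ⌊1543/23^2⌋ = ⌊1543/529⌋ = 2
(the next term ⌊1543/23^3⌋ = 0, terminating the sum). Summing: v_23(1543!) = 67 + 2 = 69.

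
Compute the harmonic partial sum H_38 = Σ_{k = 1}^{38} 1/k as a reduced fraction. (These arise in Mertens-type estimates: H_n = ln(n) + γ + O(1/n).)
H_38 = 2053580969474233/485721041551200

Direct summation: H_38 = 1 + 1/2 + ... + 1/38. The least common denominator is lcm(1, ..., 38) = 5342931457063200; over this denominator the numerator is 5342931457063200 + 2671465728531600 + 1780977152354400 + 1335732864265800 + 1068586291412640 + 890488576177200 + 763275922437600 + 667866432132900 + 593659050784800 + 534293145706320 + 485721041551200 + 445244288088600 + 410994727466400 + 381637961218800 + 356195430470880 + 333933216066450 + 314290085709600 + 296829525392400 + 281206918792800 + 267146572853160 + 254425307479200 + 242860520775600 + 232301367698400 + 222622144044300 + 213717258282528 + 205497363733200 + 197886350261600 + 190818980609400 + 184239015760800 + 178097715235440 + 172352627647200 + 166966608033225 + 161907013850400 + 157145042854800 + 152655184487520 + 148414762696200 + 144403552893600 + 140603459396400 = 22589390664216563, so H_38 = 22589390664216563/5342931457063200; reducing by gcd(22589390664216563, 5342931457063200) = 11 gives 2053580969474233/485721041551200 ≈ 4.22790. (The PNT-adjacent estimate ln(38) + γ ≈ 4.21480 matches within O(1/n).)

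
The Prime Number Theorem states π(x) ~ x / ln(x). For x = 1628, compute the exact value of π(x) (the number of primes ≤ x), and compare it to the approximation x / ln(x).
π(1628) = 258;  x/ln(x) ≈ 220.15;  relative error ≈ 14.67%.

Directly count primes up to 1628: π(1628) = 258. The PNT approximation gives 1628/ln(1628) ≈ 1628/7.39511 ≈ 220.15. Relative error (π(x) − x/ln(x)) / π(x) ≈ 14.67%; the approximation is known to undercount slightly (Li(x) is a better estimate).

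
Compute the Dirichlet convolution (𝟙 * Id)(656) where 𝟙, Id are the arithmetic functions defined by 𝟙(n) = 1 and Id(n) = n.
(𝟙 * Id)(656) = 1302

Divisors of 656: [1, 2, 4, 8, 16, 41, 82, 164, 328, 656]. For each d | 656:
  d = 1: 𝟙(1) · Id(656/1) = 1 · 656 = 656
  d = 2: 𝟙(2) · Id(656/2) = 1 · 328 = 328
  d = 4: 𝟙(4) · Id(656/4) = 1 · 164 = 164
  d = 8: 𝟙(8) · Id(656/8) = 1 · 82 = 82
  d = 16: 𝟙(16) · Id(656/16) = 1 · 41 = 41
  d = 41: 𝟙(41) · Id(656/41) = 1 · 16 = 16
  d = 82: 𝟙(82) · Id(656/82) = 1 · 8 = 8
  d = 164: 𝟙(164) · Id(656/164) = 1 · 4 = 4
  d = 328: 𝟙(328) · Id(656/328) = 1 · 2 = 2
  d = 656: 𝟙(656) · Id(656/656) = 1 · 1 = 1
Summing: (𝟙 * Id)(656) = 656 + 328 + 164 + 82 + 41 + 16 + 8 + 4 + 2 + 1 = 1302.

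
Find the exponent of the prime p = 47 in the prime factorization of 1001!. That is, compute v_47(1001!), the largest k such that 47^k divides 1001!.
v_47(1001!) = 21

Legendre's formula: v_p(n!) = Σ_{k ≥ 1} ⌊n / p^k⌋. For p = 47, n = 1001, the terms are:
  ⌊1001/47^1⌋ = ⌊1001/47⌋ = 21
(the next term ⌊1001/47^2⌋ = 0, terminating the sum). Summing: v_47(1001!) = 21 = 21.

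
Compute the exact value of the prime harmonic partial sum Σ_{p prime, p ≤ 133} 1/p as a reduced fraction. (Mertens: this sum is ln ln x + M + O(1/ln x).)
Σ 1/p = 980956909242278731029785409368357903506317057050081/525896479052627740771371797072411912900610967452630

π(133) = 32, so the primes ≤ 133 are [2, 3, 5, 7, 11, 13, 17, 19, 23, 29, 31, 37, 41, 43, 47, 53, 59, 61, 67, 71, 73, 79, 83, 89, 97, 101, 103, 107, 109, 113, 127, 131]. Summing 1/p over these primes: 980956909242278731029785409368357903506317057050081/525896479052627740771371797072411912900610967452630 ≈ 1.8653. Mertens estimate ln ln(133) + 0.2615 ≈ 1.8488.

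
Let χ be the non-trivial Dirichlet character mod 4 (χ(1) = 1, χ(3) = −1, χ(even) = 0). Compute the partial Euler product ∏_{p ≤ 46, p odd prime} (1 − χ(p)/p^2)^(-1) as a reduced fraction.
∏ = 11477831542914938630143/12524769798782976000000

The odd primes p ≤ 46 are [3, 5, 7, 11, 13, 17, 19, 23, 29, 31, 37, 41, 43]. For each, χ(p) = 1 if p ≡ 1 mod 4, χ(p) = −1 if p ≡ 3 mod 4. Taking (1 − χ(p)/p^2)^(-1) = p^2/(p^2 − χ(p)): (1 − (-1)/3^2)^(-1) · (1 − (1)/5^2)^(-1) · (1 − (-1)/7^2)^(-1) · (1 − (-1)/11^2)^(-1) · (1 − (1)/13^2)^(-1) · (1 − (1)/17^2)^(-1) · (1 − (-1)/19^2)^(-1) · (1 − (-1)/23^2)^(-1) · (1 − (1)/29^2)^(-1) · (1 − (-1)/31^2)^(-1) · (1 − (1)/37^2)^(-1) · (1 − (1)/41^2)^(-1) · (1 − (-1)/43^2)^(-1) = 11477831542914938630143/12524769798782976000000.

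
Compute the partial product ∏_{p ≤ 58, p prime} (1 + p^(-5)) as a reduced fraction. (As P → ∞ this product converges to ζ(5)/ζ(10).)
∏ = 32347597211284988160480267437380591091977322089812731895007080802055947812864/31226639806314720763085693561071542877365250131832357293968847568717289128655

The primes p ≤ 58 are [2, 3, 5, 7, 11, 13, 17, 19, 23, 29, 31, 37, 41, 43, 47, 53]. For each, (1 + 1/p^5) = (p^5 + 1)/p^5. Multiplying these fractions over p ∈ [2, 3, 5, 7, 11, 13, 17, 19, 23, 29, 31, 37, 41, 43, 47, 53] gives 32347597211284988160480267437380591091977322089812731895007080802055947812864/31226639806314720763085693561071542877365250131832357293968847568717289128655. (In the limit P → ∞ this tends to ζ(5)/ζ(10).)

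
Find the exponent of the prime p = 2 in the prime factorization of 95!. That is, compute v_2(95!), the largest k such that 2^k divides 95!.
v_2(95!) = 89

Legendre's formula: v_p(n!) = Σ_{k ≥ 1} ⌊n / p^k⌋. For p = 2, n = 95, the terms are:
  ⌊95/2^1⌋ = ⌊95/2⌋ = 47
  ⌊95/2^2⌋ = ⌊95/4⌋ = 23
  ⌊95/2^3⌋ = ⌊95/8⌋ = 11
  ⌊95/2^4⌋ = ⌊95/16⌋ = 5
  ⌊95/2^5⌋ = ⌊95/32⌋ = 2
  ⌊95/2^6⌋ = ⌊95/64⌋ = 1
(the next term ⌊95/2^7⌋ = 0, terminating the sum). Summing: v_2(95!) = 47 + 23 + 11 + 5 + 2 + 1 = 89.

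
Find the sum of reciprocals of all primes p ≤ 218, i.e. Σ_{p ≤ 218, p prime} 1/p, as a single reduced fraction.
Σ 1/p = 3215488142498485484492183158345029261034221047849345857469577412562094716564064084247/1645783550795210387735581011435590727981167322669649249414629852197255934130751870910

π(218) = 47, so the primes ≤ 218 are [2, 3, 5, 7, 11, 13, 17, 19, 23, 29, 31, 37, 41, 43, 47, 53, 59, 61, 67, 71, 73, 79, 83, 89, 97, 101, 103, 107, 109, 113, 127, 131, 137, 139, 149, 151, 157, 163, 167, 173, 179, 181, 191, 193, 197, 199, 211]. Summing 1/p over these primes: 3215488142498485484492183158345029261034221047849345857469577412562094716564064084247/1645783550795210387735581011435590727981167322669649249414629852197255934130751870910 ≈ 1.9538. Mertens estimate ln ln(218) + 0.2615 ≈ 1.9450.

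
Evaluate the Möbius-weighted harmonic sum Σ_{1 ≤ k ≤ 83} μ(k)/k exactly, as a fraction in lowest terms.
Σ μ(k)/k = -223590076836035175208867029720/8902150522975861711854133933093

Values of μ(k) for 1 ≤ k ≤ 83: μ(1) = 1, μ(2) = -1, μ(3) = -1, μ(5) = -1, μ(6) = 1, μ(7) = -1, μ(10) = 1, μ(11) = -1, μ(13) = -1, μ(14) = 1, μ(15) = 1, μ(17) = -1, μ(19) = -1, μ(21) = 1, μ(22) = 1, μ(23) = -1, μ(26) = 1, μ(29) = -1, μ(30) = -1, μ(31) = -1, μ(33) = 1, μ(34) = 1, μ(35) = 1, μ(37) = -1, μ(38) = 1, μ(39) = 1, μ(41) = -1, μ(42) = -1, μ(43) = -1, μ(46) = 1, μ(47) = -1, μ(51) = 1, μ(53) = -1, μ(55) = 1, μ(57) = 1, μ(58) = 1, μ(59) = -1, μ(61) = -1, μ(62) = 1, μ(65) = 1, μ(66) = -1, μ(67) = -1, μ(69) = 1, μ(70) = -1, μ(71) = -1, μ(73) = -1, μ(74) = 1, μ(77) = 1, μ(78) = -1, μ(79) = -1, μ(82) = 1, μ(83) = -1, with μ = 0 on non-squarefree integers. Summing μ(k)/k for k where μ(k) ≠ 0 gives -223590076836035175208867029720/8902150522975861711854133933093 ≈ -0.0251. (PNT ⟺ this sum → 0 as n → ∞.)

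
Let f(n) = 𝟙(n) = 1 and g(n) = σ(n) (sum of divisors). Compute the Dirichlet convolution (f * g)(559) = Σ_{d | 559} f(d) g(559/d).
(𝟙 * σ)(559) = 675

Divisors of 559: [1, 13, 43, 559]. For each d | 559:
  d = 1: 𝟙(1) · σ(559/1) = 1 · 616 = 616
  d = 13: 𝟙(13) · σ(559/13) = 1 · 44 = 44
  d = 43: 𝟙(43) · σ(559/43) = 1 · 14 = 14
  d = 559: 𝟙(559) · σ(559/559) = 1 · 1 = 1
Summing: (𝟙 * σ)(559) = 616 + 44 + 14 + 1 = 675.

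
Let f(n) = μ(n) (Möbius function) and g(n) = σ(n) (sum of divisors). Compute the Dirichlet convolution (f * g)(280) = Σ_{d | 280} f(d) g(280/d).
(μ * σ)(280) = 280

Divisors of 280: [1, 2, 4, 5, 7, 8, 10, 14, 20, 28, 35, 40, 56, 70, 140, 280]. For each d | 280:
  d = 1: μ(1) · σ(280/1) = 1 · 720 = 720
  d = 2: μ(2) · σ(280/2) = -1 · 336 = -336
  d = 4: μ(4) · σ(280/4) = 0 · 144 = 0
  d = 5: μ(5) · σ(280/5) = -1 · 120 = -120
  d = 7: μ(7) · σ(280/7) = -1 · 90 = -90
  d = 8: μ(8) · σ(280/8) = 0 · 48 = 0
  d = 10: μ(10) · σ(280/10) = 1 · 56 = 56
  d = 14: μ(14) · σ(280/14) = 1 · 42 = 42
  d = 20: μ(20) · σ(280/20) = 0 · 24 = 0
  d = 28: μ(28) · σ(280/28) = 0 · 18 = 0
  d = 35: μ(35) · σ(280/35) = 1 · 15 = 15
  d = 40: μ(40) · σ(280/40) = 0 · 8 = 0
  d = 56: μ(56) · σ(280/56) = 0 · 6 = 0
  d = 70: μ(70) · σ(280/70) = -1 · 7 = -7
  d = 140: μ(140) · σ(280/140) = 0 · 3 = 0
  d = 280: μ(280) · σ(280/280) = 0 · 1 = 0
Summing: (μ * σ)(280) = 720 + -336 + 0 + -120 + -90 + 0 + 56 + 42 + 0 + 0 + 15 + 0 + 0 + -7 + 0 + 0 = 280.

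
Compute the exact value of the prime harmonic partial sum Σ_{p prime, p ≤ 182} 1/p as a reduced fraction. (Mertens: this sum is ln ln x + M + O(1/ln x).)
Σ 1/p = 10408867916382550633331528920459565913027063402071390584941986323453055203/5397346292805549782720214077673687806275517530364350655459511599582614290

π(182) = 42, so the primes ≤ 182 are [2, 3, 5, 7, 11, 13, 17, 19, 23, 29, 31, 37, 41, 43, 47, 53, 59, 61, 67, 71, 73, 79, 83, 89, 97, 101, 103, 107, 109, 113, 127, 131, 137, 139, 149, 151, 157, 163, 167, 173, 179, 181]. Summing 1/p over these primes: 10408867916382550633331528920459565913027063402071390584941986323453055203/5397346292805549782720214077673687806275517530364350655459511599582614290 ≈ 1.9285. Mertens estimate ln ln(182) + 0.2615 ≈ 1.9109.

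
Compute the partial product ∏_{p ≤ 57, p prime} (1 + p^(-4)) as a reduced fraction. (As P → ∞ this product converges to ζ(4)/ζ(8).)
∏ = 22191296873353842710281222970410269196792920578371108176528669216114688/20586999778381633591344384332656221508370849439367985929948634732675625

The primes p ≤ 57 are [2, 3, 5, 7, 11, 13, 17, 19, 23, 29, 31, 37, 41, 43, 47, 53]. For each, (1 + 1/p^4) = (p^4 + 1)/p^4. Multiplying these fractions over p ∈ [2, 3, 5, 7, 11, 13, 17, 19, 23, 29, 31, 37, 41, 43, 47, 53] gives 22191296873353842710281222970410269196792920578371108176528669216114688/20586999778381633591344384332656221508370849439367985929948634732675625. (In the limit P → ∞ this tends to ζ(4)/ζ(8).)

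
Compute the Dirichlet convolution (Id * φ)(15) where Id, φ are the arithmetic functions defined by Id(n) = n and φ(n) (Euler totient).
(Id * φ)(15) = 45

Divisors of 15: [1, 3, 5, 15]. For each d | 15:
  d = 1: Id(1) · φ(15/1) = 1 · 8 = 8
  d = 3: Id(3) · φ(15/3) = 3 · 4 = 12
  d = 5: Id(5) · φ(15/5) = 5 · 2 = 10
  d = 15: Id(15) · φ(15/15) = 15 · 1 = 15
Summing: (Id * φ)(15) = 8 + 12 + 10 + 15 = 45.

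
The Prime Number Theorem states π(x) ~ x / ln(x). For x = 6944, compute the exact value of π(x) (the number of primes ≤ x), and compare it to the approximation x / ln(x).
π(6944) = 890;  x/ln(x) ≈ 785.02;  relative error ≈ 11.80%.

Directly count primes up to 6944: π(6944) = 890. The PNT approximation gives 6944/ln(6944) ≈ 6944/8.84563 ≈ 785.02. Relative error (π(x) − x/ln(x)) / π(x) ≈ 11.80%; the approximation is known to undercount slightly (Li(x) is a better estimate).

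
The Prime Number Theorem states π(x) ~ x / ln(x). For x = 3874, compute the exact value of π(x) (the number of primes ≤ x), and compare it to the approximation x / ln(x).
π(3874) = 536;  x/ln(x) ≈ 468.89;  relative error ≈ 12.52%.

Directly count primes up to 3874: π(3874) = 536. The PNT approximation gives 3874/ln(3874) ≈ 3874/8.26204 ≈ 468.89. Relative error (π(x) − x/ln(x)) / π(x) ≈ 12.52%; the approximation is known to undercount slightly (Li(x) is a better estimate).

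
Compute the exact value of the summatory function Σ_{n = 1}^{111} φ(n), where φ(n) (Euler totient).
Σ_{n ≤ 111} φ(n) = 3788

Compute φ(n) for each 1 ≤ n ≤ 111: φ(1) = 1, φ(2) = 1, φ(3) = 2, φ(4) = 2, φ(5) = 4, φ(6) = 2, φ(7) = 6, φ(8) = 4, φ(9) = 6, φ(10) = 4, φ(11) = 10, φ(12) = 4, φ(13) = 12, φ(14) = 6, φ(15) = 8, φ(16) = 8, φ(17) = 16, φ(18) = 6, φ(19) = 18, φ(20) = 8, φ(21) = 12, φ(22) = 10, φ(23) = 22, φ(24) = 8, φ(25) = 20, φ(26) = 12, φ(27) = 18, φ(28) = 12, φ(29) = 28, φ(30) = 8, φ(31) = 30, φ(32) = 16, φ(33) = 20, φ(34) = 16, φ(35) = 24, φ(36) = 12, φ(37) = 36, φ(38) = 18, φ(39) = 24, φ(40) = 16, φ(41) = 40, φ(42) = 12, φ(43) = 42, φ(44) = 20, φ(45) = 24, φ(46) = 22, φ(47) = 46, φ(48) = 16, φ(49) = 42, φ(50) = 20, φ(51) = 32, φ(52) = 24, φ(53) = 52, φ(54) = 18, φ(55) = 40, φ(56) = 24, φ(57) = 36, φ(58) = 28, φ(59) = 58, φ(60) = 16, φ(61) = 60, φ(62) = 30, φ(63) = 36, φ(64) = 32, φ(65) = 48, φ(66) = 20, φ(67) = 66, φ(68) = 32, φ(69) = 44, φ(70) = 24, φ(71) = 70, φ(72) = 24, φ(73) = 72, φ(74) = 36, φ(75) = 40, φ(76) = 36, φ(77) = 60, φ(78) = 24, φ(79) = 78, φ(80) = 32, φ(81) = 54, φ(82) = 40, φ(83) = 82, φ(84) = 24, φ(85) = 64, φ(86) = 42, φ(87) = 56, φ(88) = 40, φ(89) = 88, φ(90) = 24, φ(91) = 72, φ(92) = 44, φ(93) = 60, φ(94) = 46, φ(95) = 72, φ(96) = 32, φ(97) = 96, φ(98) = 42, φ(99) = 60, φ(100) = 40, φ(101) = 100, φ(102) = 32, φ(103) = 102, φ(104) = 48, φ(105) = 48, φ(106) = 52, φ(107) = 106, φ(108) = 36, φ(109) = 108, φ(110) = 40, φ(111) = 72. Summing all 111 values: 3788. (Average order: Σ_{n ≤ x} φ(n) ~ (3/π²) x². For x = 111, (3/π²)·111² ≈ 3745.13.)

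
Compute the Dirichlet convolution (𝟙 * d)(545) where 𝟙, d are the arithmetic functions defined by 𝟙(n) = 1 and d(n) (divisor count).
(𝟙 * d)(545) = 9

Divisors of 545: [1, 5, 109, 545]. For each d | 545:
  d = 1: 𝟙(1) · d(545/1) = 1 · 4 = 4
  d = 5: 𝟙(5) · d(545/5) = 1 · 2 = 2
  d = 109: 𝟙(109) · d(545/109) = 1 · 2 = 2
  d = 545: 𝟙(545) · d(545/545) = 1 · 1 = 1
Summing: (𝟙 * d)(545) = 4 + 2 + 2 + 1 = 9.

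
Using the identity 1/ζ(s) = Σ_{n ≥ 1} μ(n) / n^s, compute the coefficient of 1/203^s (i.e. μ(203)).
μ(203) = 1

Factor n = 203 = 7 · 29. μ(n) = 0 if any exponent ≥ 2 (not squarefree); otherwise μ(n) = (−1)^{ω(n)} where ω(n) is the number of distinct prime factors. Applying: μ(203) = 1.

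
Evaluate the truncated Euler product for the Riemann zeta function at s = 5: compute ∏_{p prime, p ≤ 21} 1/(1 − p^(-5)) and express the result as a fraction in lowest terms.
∏ = 995488417328655275157507375/960036697434231116505428608

The primes p ≤ 21 are [2, 3, 5, 7, 11, 13, 17, 19]. For each prime, (1 − 1/p^5)^(-1) = p^5 / (p^5 − 1). The product is (1 − 1/2^5)^(-1), (1 − 1/3^5)^(-1), (1 − 1/5^5)^(-1), (1 − 1/7^5)^(-1), (1 − 1/11^5)^(-1), (1 − 1/13^5)^(-1), (1 − 1/17^5)^(-1), (1 − 1/19^5)^(-1) = ∏ p^5 / (p^5 − 1) = 995488417328655275157507375/960036697434231116505428608.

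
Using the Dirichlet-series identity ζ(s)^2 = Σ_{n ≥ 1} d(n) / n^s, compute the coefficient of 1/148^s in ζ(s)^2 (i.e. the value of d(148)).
d(148) = 6

ζ(s)^2 = (Σ 1/m^s)(Σ 1/k^s). The coefficient of 1/n^s in the product is the number of ordered pairs (m, k) with mk = n, which equals d(n). For n = 148, divisors are [1, 2, 4, 37, 74, 148], so d(148) = 6.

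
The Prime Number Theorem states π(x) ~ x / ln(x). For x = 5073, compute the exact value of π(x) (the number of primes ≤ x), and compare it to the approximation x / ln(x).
π(5073) = 677;  x/ln(x) ≈ 594.61;  relative error ≈ 12.17%.

Directly count primes up to 5073: π(5073) = 677. The PNT approximation gives 5073/ln(5073) ≈ 5073/8.53169 ≈ 594.61. Relative error (π(x) − x/ln(x)) / π(x) ≈ 12.17%; the approximation is known to undercount slightly (Li(x) is a better estimate).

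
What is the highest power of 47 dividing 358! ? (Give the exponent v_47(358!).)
v_47(358!) = 7

Legendre's formula: v_p(n!) = Σ_{k ≥ 1} ⌊n / p^k⌋. For p = 47, n = 358, the terms are:
  ⌊358/47^1⌋ = ⌊358/47⌋ = 7
(the next term ⌊358/47^2⌋ = 0, terminating the sum). Summing: v_47(358!) = 7 = 7.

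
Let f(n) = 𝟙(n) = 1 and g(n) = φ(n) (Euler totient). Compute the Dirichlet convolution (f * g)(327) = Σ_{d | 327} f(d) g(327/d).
(𝟙 * φ)(327) = 327

Divisors of 327: [1, 3, 109, 327]. For each d | 327:
  d = 1: 𝟙(1) · φ(327/1) = 1 · 216 = 216
  d = 3: 𝟙(3) · φ(327/3) = 1 · 108 = 108
  d = 109: 𝟙(109) · φ(327/109) = 1 · 2 = 2
  d = 327: 𝟙(327) · φ(327/327) = 1 · 1 = 1
Summing: (𝟙 * φ)(327) = 216 + 108 + 2 + 1 = 327.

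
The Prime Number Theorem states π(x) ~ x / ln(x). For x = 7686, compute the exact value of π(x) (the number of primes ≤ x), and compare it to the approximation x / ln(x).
π(7686) = 974;  x/ln(x) ≈ 859.04;  relative error ≈ 11.80%.

Directly count primes up to 7686: π(7686) = 974. The PNT approximation gives 7686/ln(7686) ≈ 7686/8.94716 ≈ 859.04. Relative error (π(x) − x/ln(x)) / π(x) ≈ 11.80%; the approximation is known to undercount slightly (Li(x) is a better estimate).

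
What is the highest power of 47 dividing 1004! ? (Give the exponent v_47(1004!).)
v_47(1004!) = 21

Legendre's formula: v_p(n!) = Σ_{k ≥ 1} ⌊n / p^k⌋. For p = 47, n = 1004, the terms are:
  ⌊1004/47^1⌋ = ⌊1004/47⌋ = 21
(the next term ⌊1004/47^2⌋ = 0, terminating the sum). Summing: v_47(1004!) = 21 = 21.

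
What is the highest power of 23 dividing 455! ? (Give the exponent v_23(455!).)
v_23(455!) = 19

Legendre's formula: v_p(n!) = Σ_{k ≥ 1} ⌊n / p^k⌋. For p = 23, n = 455, the terms are:
  ⌊455/23^1⌋ = ⌊455/23⌋ = 19
(the next term ⌊455/23^2⌋ = 0, terminating the sum). Summing: v_23(455!) = 19 = 19.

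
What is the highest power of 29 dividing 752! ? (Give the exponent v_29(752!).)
v_29(752!) = 25

Legendre's formula: v_p(n!) = Σ_{k ≥ 1} ⌊n / p^k⌋. For p = 29, n = 752, the terms are:
  ⌊752/29^1⌋ = ⌊752/29⌋ = 25
(the next term ⌊752/29^2⌋ = 0, terminating the sum). Summing: v_29(752!) = 25 = 25.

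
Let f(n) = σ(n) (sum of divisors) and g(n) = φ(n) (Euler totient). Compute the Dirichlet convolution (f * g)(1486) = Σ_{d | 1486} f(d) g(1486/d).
(σ * φ)(1486) = 5944

Divisors of 1486: [1, 2, 743, 1486]. For each d | 1486:
  d = 1: σ(1) · φ(1486/1) = 1 · 742 = 742
  d = 2: σ(2) · φ(1486/2) = 3 · 742 = 2226
  d = 743: σ(743) · φ(1486/743) = 744 · 1 = 744
  d = 1486: σ(1486) · φ(1486/1486) = 2232 · 1 = 2232
Summing: (σ * φ)(1486) = 742 + 2226 + 744 + 2232 = 5944.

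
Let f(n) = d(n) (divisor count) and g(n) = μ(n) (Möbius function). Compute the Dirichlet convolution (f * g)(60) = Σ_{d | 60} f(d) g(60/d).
(d * μ)(60) = 1

Divisors of 60: [1, 2, 3, 4, 5, 6, 10, 12, 15, 20, 30, 60]. For each d | 60:
  d = 1: d(1) · μ(60/1) = 1 · 0 = 0
  d = 2: d(2) · μ(60/2) = 2 · -1 = -2
  d = 3: d(3) · μ(60/3) = 2 · 0 = 0
  d = 4: d(4) · μ(60/4) = 3 · 1 = 3
  d = 5: d(5) · μ(60/5) = 2 · 0 = 0
  d = 6: d(6) · μ(60/6) = 4 · 1 = 4
  d = 10: d(10) · μ(60/10) = 4 · 1 = 4
  d = 12: d(12) · μ(60/12) = 6 · -1 = -6
  d = 15: d(15) · μ(60/15) = 4 · 0 = 0
  d = 20: d(20) · μ(60/20) = 6 · -1 = -6
  d = 30: d(30) · μ(60/30) = 8 · -1 = -8
  d = 60: d(60) · μ(60/60) = 12 · 1 = 12
Summing: (d * μ)(60) = 0 + -2 + 0 + 3 + 0 + 4 + 4 + -6 + 0 + -6 + -8 + 12 = 1.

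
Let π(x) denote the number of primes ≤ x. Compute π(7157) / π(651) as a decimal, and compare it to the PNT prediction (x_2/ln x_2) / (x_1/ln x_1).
π(7157)/π(651) = 915/118 ≈ 7.7542;  PNT prediction ≈ 8.0245.

π(651) = 118 and π(7157) = 915, so π(7157)/π(651) ≈ 7.7542. The PNT-predicted ratio is (7157/ln(7157)) / (651/ln(651)) ≈ 8.0245. The two agree to within a few percent, as expected.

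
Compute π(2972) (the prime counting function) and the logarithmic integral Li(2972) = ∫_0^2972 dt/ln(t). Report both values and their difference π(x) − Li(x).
π(2972) = 429;  Li(2972) ≈ 439.26;  π(x) − Li(x) ≈ -10.26.

Direct count of primes ≤ 2972 gives π(2972) = 429. Numerical evaluation of the logarithmic integral gives Li(2972) ≈ 439.26. The difference π(x) − Li(x) ≈ -10.26 is typically negative for small/moderate x (Li(x) overestimates), though Littlewood's theorem shows this sign changes infinitely often.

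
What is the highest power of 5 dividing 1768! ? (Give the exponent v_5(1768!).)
v_5(1768!) = 439

Legendre's formula: v_p(n!) = Σ_{k ≥ 1} ⌊n / p^k⌋. For p = 5, n = 1768, the terms are:
  ⌊1768/5^1⌋ = ⌊1768/5⌋ = 353
  ⌊1768/5^2⌋ = ⌊1768/25⌋ = 70
  ⌊1768/5^3⌋ = ⌊1768/125⌋ = 14
  ⌊1768/5^4⌋ = ⌊1768/625⌋ = 2
(the next term ⌊1768/5^5⌋ = 0, terminating the sum). Summing: v_5(1768!) = 353 + 70 + 14 + 2 = 439.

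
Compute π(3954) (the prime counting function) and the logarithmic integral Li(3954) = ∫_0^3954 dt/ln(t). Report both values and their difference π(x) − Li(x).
π(3954) = 548;  Li(3954) ≈ 559.81;  π(x) − Li(x) ≈ -11.81.

Direct count of primes ≤ 3954 gives π(3954) = 548. Numerical evaluation of the logarithmic integral gives Li(3954) ≈ 559.81. The difference π(x) − Li(x) ≈ -11.81 is typically negative for small/moderate x (Li(x) overestimates), though Littlewood's theorem shows this sign changes infinitely often.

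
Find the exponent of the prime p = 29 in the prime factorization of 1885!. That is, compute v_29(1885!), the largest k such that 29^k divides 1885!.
v_29(1885!) = 67

Legendre's formula: v_p(n!) = Σ_{k ≥ 1} ⌊n / p^k⌋. For p = 29, n = 1885, the terms are:
  ⌊1885/29^1⌋ = ⌊1885/29⌋ = 65
  ⌊1885/29^2⌋ = ⌊1885/841⌋ = 2
(the next term ⌊1885/29^3⌋ = 0, terminating the sum). Summing: v_29(1885!) = 65 + 2 = 67.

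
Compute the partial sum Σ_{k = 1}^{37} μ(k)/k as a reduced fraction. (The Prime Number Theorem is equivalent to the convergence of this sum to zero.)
Σ μ(k)/k = -5468849774/3710369067405

Values of μ(k) for 1 ≤ k ≤ 37: μ(1) = 1, μ(2) = -1, μ(3) = -1, μ(5) = -1, μ(6) = 1, μ(7) = -1, μ(10) = 1, μ(11) = -1, μ(13) = -1, μ(14) = 1, μ(15) = 1, μ(17) = -1, μ(19) = -1, μ(21) = 1, μ(22) = 1, μ(23) = -1, μ(26) = 1, μ(29) = -1, μ(30) = -1, μ(31) = -1, μ(33) = 1, μ(34) = 1, μ(35) = 1, μ(37) = -1, with μ = 0 on non-squarefree integers. Summing μ(k)/k for k where μ(k) ≠ 0 gives -5468849774/3710369067405 ≈ -0.0015. (PNT ⟺ this sum → 0 as n → ∞.)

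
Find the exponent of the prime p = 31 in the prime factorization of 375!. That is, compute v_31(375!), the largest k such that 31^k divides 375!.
v_31(375!) = 12

Legendre's formula: v_p(n!) = Σ_{k ≥ 1} ⌊n / p^k⌋. For p = 31, n = 375, the terms are:
  ⌊375/31^1⌋ = ⌊375/31⌋ = 12
(the next term ⌊375/31^2⌋ = 0, terminating the sum). Summing: v_31(375!) = 12 = 12.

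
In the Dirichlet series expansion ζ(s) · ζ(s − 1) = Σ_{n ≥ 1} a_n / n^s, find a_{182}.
σ(182) = 336

In the product (Σ m^0/m^s)(Σ k / k^s) = Σ (Σ_{d | n} d) / n^s, the coefficient of 1/n^s is σ(n) = Σ_{d | n} d. For n = 182, divisors are [1, 2, 7, 13, 14, 26, 91, 182]; summing: σ(182) = 336.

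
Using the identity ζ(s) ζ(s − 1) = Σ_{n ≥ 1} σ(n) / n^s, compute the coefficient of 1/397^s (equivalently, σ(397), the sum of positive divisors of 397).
σ(397) = 398

In the product (Σ m^0/m^s)(Σ k / k^s) = Σ (Σ_{d | n} d) / n^s, the coefficient of 1/n^s is σ(n) = Σ_{d | n} d. For n = 397, divisors are [1, 397]; summing: σ(397) = 398.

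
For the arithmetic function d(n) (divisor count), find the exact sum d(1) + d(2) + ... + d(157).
Σ_{n ≤ 157} d(n) = 822

Compute d(n) for each 1 ≤ n ≤ 157: d(1) = 1, d(2) = 2, d(3) = 2, d(4) = 3, d(5) = 2, d(6) = 4, d(7) = 2, d(8) = 4, d(9) = 3, d(10) = 4, d(11) = 2, d(12) = 6, d(13) = 2, d(14) = 4, d(15) = 4, d(16) = 5, d(17) = 2, d(18) = 6, d(19) = 2, d(20) = 6, d(21) = 4, d(22) = 4, d(23) = 2, d(24) = 8, d(25) = 3, d(26) = 4, d(27) = 4, d(28) = 6, d(29) = 2, d(30) = 8, d(31) = 2, d(32) = 6, d(33) = 4, d(34) = 4, d(35) = 4, d(36) = 9, d(37) = 2, d(38) = 4, d(39) = 4, d(40) = 8, d(41) = 2, d(42) = 8, d(43) = 2, d(44) = 6, d(45) = 6, d(46) = 4, d(47) = 2, d(48) = 10, d(49) = 3, d(50) = 6, d(51) = 4, d(52) = 6, d(53) = 2, d(54) = 8, d(55) = 4, d(56) = 8, d(57) = 4, d(58) = 4, d(59) = 2, d(60) = 12, d(61) = 2, d(62) = 4, d(63) = 6, d(64) = 7, d(65) = 4, d(66) = 8, d(67) = 2, d(68) = 6, d(69) = 4, d(70) = 8, d(71) = 2, d(72) = 12, d(73) = 2, d(74) = 4, d(75) = 6, d(76) = 6, d(77) = 4, d(78) = 8, d(79) = 2, d(80) = 10, d(81) = 5, d(82) = 4, d(83) = 2, d(84) = 12, d(85) = 4, d(86) = 4, d(87) = 4, d(88) = 8, d(89) = 2, d(90) = 12, d(91) = 4, d(92) = 6, d(93) = 4, d(94) = 4, d(95) = 4, d(96) = 12, d(97) = 2, d(98) = 6, d(99) = 6, d(100) = 9, d(101) = 2, d(102) = 8, d(103) = 2, d(104) = 8, d(105) = 8, d(106) = 4, d(107) = 2, d(108) = 12, d(109) = 2, d(110) = 8, d(111) = 4, d(112) = 10, d(113) = 2, d(114) = 8, d(115) = 4, d(116) = 6, d(117) = 6, d(118) = 4, d(119) = 4, d(120) = 16, d(121) = 3, d(122) = 4, d(123) = 4, d(124) = 6, d(125) = 4, d(126) = 12, d(127) = 2, d(128) = 8, d(129) = 4, d(130) = 8, d(131) = 2, d(132) = 12, d(133) = 4, d(134) = 4, d(135) = 8, d(136) = 8, d(137) = 2, d(138) = 8, d(139) = 2, d(140) = 12, d(141) = 4, d(142) = 4, d(143) = 4, d(144) = 15, d(145) = 4, d(146) = 4, d(147) = 6, d(148) = 6, d(149) = 2, d(150) = 12, d(151) = 2, d(152) = 8, d(153) = 6, d(154) = 8, d(155) = 4, d(156) = 12, d(157) = 2. Summing all 157 values: 822. (Dirichlet's divisor formula: Σ_{n ≤ x} d(n) = x ln(x) + (2γ − 1) x + O(√x). For x = 157, the asymptotic estimate is ≈ 818.08.)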